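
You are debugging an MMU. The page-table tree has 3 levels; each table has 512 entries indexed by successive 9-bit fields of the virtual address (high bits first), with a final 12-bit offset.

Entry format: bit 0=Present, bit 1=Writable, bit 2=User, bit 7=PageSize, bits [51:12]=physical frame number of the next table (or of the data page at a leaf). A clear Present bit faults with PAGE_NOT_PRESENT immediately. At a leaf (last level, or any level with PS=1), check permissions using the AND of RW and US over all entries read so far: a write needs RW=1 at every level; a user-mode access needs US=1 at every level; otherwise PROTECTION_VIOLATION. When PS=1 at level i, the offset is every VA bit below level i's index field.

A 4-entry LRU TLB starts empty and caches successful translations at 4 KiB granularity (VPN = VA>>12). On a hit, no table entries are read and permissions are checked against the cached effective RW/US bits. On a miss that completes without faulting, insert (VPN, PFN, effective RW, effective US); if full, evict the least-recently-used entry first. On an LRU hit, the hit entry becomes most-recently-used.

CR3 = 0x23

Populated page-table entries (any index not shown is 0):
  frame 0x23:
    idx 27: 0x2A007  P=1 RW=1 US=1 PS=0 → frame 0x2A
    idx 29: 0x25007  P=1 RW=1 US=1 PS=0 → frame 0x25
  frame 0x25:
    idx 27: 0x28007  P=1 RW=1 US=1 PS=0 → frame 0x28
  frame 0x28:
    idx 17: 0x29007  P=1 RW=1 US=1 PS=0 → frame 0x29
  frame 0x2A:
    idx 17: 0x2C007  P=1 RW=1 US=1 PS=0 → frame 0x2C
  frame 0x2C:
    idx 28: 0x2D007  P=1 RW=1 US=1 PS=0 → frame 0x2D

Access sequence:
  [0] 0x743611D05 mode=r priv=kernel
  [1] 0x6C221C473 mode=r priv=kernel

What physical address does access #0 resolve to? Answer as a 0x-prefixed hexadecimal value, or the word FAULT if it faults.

Trace:
#0 VA=0x743611D05 (r,kernel):
  [0] read 0x23 idx=29: raw=0x25007 flags P=1 W=1 U=1 S=0
  [1] read 0x25 idx=27: raw=0x28007 flags P=1 W=1 U=1 S=0
  [2] read 0x28 idx=17: raw=0x29007 flags P=1 W=1 U=1 S=0
  ⇒ phys 0x29D05  [3 reads]
#1 VA=0x6C221C473 (r,kernel):
  [0] read 0x23 idx=27: raw=0x2A007 flags P=1 W=1 U=1 S=0
  [1] read 0x2A idx=17: raw=0x2C007 flags P=1 W=1 U=1 S=0
  [2] read 0x2C idx=28: raw=0x2D007 flags P=1 W=1 U=1 S=0
  ⇒ phys 0x2D473  [3 reads]

Access #0 PA: 0x29D05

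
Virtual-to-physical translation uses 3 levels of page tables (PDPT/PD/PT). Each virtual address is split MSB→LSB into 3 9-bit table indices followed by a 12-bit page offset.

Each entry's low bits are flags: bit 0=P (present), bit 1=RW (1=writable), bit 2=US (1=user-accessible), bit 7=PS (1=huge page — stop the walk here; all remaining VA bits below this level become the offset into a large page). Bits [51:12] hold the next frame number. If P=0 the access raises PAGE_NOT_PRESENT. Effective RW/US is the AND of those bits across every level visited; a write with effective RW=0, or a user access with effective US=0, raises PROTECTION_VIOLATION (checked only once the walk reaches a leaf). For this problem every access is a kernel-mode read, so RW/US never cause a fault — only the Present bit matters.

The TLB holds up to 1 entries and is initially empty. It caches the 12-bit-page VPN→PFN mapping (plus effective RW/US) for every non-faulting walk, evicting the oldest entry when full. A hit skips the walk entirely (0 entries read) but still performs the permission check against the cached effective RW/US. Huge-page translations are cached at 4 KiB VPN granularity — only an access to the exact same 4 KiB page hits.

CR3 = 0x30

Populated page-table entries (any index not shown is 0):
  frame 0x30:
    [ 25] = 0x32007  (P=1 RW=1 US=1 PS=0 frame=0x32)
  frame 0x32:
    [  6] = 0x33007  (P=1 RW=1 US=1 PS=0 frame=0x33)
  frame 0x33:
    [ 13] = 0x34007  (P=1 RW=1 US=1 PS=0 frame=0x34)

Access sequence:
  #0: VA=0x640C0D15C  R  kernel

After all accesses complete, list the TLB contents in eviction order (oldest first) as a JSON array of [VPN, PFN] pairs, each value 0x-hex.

Per-access translation:
#0 VA=0x640C0D15C (r,kernel):
  L0: frame=0x30 idx=25 entry=0x32007 [P=1 RW=1 US=1 PS=0]
  L1: frame=0x32 idx=6 entry=0x33007 [P=1 RW=1 US=1 PS=0]
  L2: frame=0x33 idx=13 entry=0x34007 [P=1 RW=1 US=1 PS=0]
  → PA=0x3415C  (3 entries read)

TLB: [["0x640C0D", "0x34"]]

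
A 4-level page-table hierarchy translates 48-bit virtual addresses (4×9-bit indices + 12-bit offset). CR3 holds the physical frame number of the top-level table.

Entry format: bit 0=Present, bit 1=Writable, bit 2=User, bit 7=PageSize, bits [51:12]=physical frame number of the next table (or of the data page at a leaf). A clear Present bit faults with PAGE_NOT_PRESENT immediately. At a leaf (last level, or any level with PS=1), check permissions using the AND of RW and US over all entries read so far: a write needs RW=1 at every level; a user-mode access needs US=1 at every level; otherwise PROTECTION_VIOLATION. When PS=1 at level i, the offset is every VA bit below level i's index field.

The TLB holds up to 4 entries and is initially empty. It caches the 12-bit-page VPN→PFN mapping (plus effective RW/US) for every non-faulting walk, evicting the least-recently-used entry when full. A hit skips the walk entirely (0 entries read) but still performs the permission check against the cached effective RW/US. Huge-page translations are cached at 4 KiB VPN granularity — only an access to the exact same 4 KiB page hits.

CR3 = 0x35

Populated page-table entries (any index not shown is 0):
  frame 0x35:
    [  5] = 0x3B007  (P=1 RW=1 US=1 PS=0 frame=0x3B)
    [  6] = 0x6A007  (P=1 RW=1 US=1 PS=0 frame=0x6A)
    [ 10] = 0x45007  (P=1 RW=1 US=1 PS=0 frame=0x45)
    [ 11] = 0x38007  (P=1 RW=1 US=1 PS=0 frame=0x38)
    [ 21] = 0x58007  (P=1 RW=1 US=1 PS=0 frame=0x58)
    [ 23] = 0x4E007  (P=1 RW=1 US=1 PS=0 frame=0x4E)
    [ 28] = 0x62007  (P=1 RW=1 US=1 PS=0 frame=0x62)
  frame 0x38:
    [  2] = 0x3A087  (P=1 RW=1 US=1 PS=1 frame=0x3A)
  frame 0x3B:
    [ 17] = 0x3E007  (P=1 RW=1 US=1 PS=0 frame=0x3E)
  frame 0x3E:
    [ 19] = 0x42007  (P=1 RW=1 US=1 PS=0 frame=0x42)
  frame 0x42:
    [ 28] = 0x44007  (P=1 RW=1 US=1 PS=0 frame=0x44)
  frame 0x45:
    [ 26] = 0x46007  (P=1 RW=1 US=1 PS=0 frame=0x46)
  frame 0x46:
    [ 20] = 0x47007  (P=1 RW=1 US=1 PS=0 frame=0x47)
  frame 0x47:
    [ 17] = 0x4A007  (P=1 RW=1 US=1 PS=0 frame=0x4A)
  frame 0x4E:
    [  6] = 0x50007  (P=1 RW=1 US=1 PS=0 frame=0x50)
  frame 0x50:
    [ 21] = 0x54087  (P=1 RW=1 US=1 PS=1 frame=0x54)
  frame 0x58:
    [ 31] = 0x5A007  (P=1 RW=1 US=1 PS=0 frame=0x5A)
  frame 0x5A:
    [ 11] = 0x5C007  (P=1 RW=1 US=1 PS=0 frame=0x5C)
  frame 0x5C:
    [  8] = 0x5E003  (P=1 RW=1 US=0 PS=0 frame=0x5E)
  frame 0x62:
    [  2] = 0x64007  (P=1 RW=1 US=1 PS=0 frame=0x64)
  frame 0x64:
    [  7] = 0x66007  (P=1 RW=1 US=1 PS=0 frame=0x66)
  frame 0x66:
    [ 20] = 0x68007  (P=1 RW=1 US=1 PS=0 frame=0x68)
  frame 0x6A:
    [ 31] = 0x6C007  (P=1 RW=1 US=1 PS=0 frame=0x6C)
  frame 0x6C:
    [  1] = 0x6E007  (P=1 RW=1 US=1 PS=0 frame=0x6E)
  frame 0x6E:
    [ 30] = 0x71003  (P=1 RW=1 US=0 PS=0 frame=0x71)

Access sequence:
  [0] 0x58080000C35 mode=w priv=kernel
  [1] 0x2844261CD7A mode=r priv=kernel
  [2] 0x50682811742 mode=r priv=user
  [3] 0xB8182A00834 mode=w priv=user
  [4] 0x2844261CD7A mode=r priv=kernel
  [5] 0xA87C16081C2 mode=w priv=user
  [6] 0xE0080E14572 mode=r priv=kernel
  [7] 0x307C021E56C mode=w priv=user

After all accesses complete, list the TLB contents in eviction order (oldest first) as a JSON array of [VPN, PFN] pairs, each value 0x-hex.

Trace:
#0 VA=0x58080000C35 (w,kernel):
  lvl0: tbl 0x35, slot 11 ⇒ 0x38007 (P1/RW1/US1/PS0)
  lvl1: tbl 0x38, slot 2 ⇒ 0x3A087 (P1/RW1/US1/PS1)
  ✓ 0x3AC35 (huge @L1)  — 2 lookups
#1 VA=0x2844261CD7A (r,kernel):
  lvl0: tbl 0x35, slot 5 ⇒ 0x3B007 (P1/RW1/US1/PS0)
  lvl1: tbl 0x3B, slot 17 ⇒ 0x3E007 (P1/RW1/US1/PS0)
  lvl2: tbl 0x3E, slot 19 ⇒ 0x42007 (P1/RW1/US1/PS0)
  lvl3: tbl 0x42, slot 28 ⇒ 0x44007 (P1/RW1/US1/PS0)
  ✓ 0x44D7A  — 4 lookups
#2 VA=0x50682811742 (r,user):
  lvl0: tbl 0x35, slot 10 ⇒ 0x45007 (P1/RW1/US1/PS0)
  lvl1: tbl 0x45, slot 26 ⇒ 0x46007 (P1/RW1/US1/PS0)
  lvl2: tbl 0x46, slot 20 ⇒ 0x47007 (P1/RW1/US1/PS0)
  lvl3: tbl 0x47, slot 17 ⇒ 0x4A007 (P1/RW1/US1/PS0)
  ✓ 0x4A742  — 4 lookups
#3 VA=0xB8182A00834 (w,user):
  lvl0: tbl 0x35, slot 23 ⇒ 0x4E007 (P1/RW1/US1/PS0)
  lvl1: tbl 0x4E, slot 6 ⇒ 0x50007 (P1/RW1/US1/PS0)
  lvl2: tbl 0x50, slot 21 ⇒ 0x54087 (P1/RW1/US1/PS1)
  ✓ 0x54834 (huge @L2)  — 3 lookups
#4 VA=0x2844261CD7A (r,kernel):
  TLB hit vpn=0x2844261C → PA=0x44D7A
#5 VA=0xA87C16081C2 (w,user):
  lvl0: tbl 0x35, slot 21 ⇒ 0x58007 (P1/RW1/US1/PS0)
  lvl1: tbl 0x58, slot 31 ⇒ 0x5A007 (P1/RW1/US1/PS0)
  lvl2: tbl 0x5A, slot 11 ⇒ 0x5C007 (P1/RW1/US1/PS0)
  lvl3: tbl 0x5C, slot 8 ⇒ 0x5E003 (P1/RW1/US0/PS0)
  → PROTECTION_VIOLATION  (4 entries read)
#6 VA=0xE0080E14572 (r,kernel):
  lvl0: tbl 0x35, slot 28 ⇒ 0x62007 (P1/RW1/US1/PS0)
  lvl1: tbl 0x62, slot 2 ⇒ 0x64007 (P1/RW1/US1/PS0)
  lvl2: tbl 0x64, slot 7 ⇒ 0x66007 (P1/RW1/US1/PS0)
  lvl3: tbl 0x66, slot 20 ⇒ 0x68007 (P1/RW1/US1/PS0)
  ✓ 0x68572  — 4 lookups
#7 VA=0x307C021E56C (w,user):
  lvl0: tbl 0x35, slot 6 ⇒ 0x6A007 (P1/RW1/US1/PS0)
  lvl1: tbl 0x6A, slot 31 ⇒ 0x6C007 (P1/RW1/US1/PS0)
  lvl2: tbl 0x6C, slot 1 ⇒ 0x6E007 (P1/RW1/US1/PS0)
  lvl3: tbl 0x6E, slot 30 ⇒ 0x71003 (P1/RW1/US0/PS0)
  → PROTECTION_VIOLATION  (4 entries read)

TLB: [["0x50682811", "0x4A"], ["0xB8182A00", "0x54"], ["0x2844261C", "0x44"], ["0xE0080E14", "0x68"]]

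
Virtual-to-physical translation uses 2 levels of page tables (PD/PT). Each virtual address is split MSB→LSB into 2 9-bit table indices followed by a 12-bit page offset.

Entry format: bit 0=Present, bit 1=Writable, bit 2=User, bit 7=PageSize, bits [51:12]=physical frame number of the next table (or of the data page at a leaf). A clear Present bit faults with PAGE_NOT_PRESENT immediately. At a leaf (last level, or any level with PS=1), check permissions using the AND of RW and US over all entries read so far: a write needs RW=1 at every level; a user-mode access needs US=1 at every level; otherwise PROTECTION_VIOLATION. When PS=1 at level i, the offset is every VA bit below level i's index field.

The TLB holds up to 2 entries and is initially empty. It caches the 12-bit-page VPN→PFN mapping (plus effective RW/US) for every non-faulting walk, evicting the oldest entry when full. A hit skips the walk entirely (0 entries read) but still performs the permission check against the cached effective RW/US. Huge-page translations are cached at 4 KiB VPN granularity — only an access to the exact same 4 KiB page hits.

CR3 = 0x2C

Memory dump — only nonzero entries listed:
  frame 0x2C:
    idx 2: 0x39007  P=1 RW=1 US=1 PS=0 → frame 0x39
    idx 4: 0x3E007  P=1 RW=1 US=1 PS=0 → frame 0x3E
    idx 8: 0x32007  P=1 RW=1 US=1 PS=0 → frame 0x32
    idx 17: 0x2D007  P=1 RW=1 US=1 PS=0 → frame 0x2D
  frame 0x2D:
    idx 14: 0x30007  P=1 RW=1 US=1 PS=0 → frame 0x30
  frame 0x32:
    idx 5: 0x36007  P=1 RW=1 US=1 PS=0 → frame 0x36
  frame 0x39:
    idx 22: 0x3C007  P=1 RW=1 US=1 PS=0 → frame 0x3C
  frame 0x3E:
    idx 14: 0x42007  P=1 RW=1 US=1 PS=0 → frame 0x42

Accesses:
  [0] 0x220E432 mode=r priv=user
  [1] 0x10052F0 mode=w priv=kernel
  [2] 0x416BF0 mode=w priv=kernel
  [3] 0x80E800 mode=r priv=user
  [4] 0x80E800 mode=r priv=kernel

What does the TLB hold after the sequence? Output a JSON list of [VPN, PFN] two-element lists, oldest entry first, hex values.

Trace:
#0 VA=0x220E432 (r,user):
  [0] read 0x2C idx=17: raw=0x2D007 flags P=1 W=1 U=1 S=0
  [1] read 0x2D idx=14: raw=0x30007 flags P=1 W=1 U=1 S=0
  ✓ 0x30432  — 2 lookups
#1 VA=0x10052F0 (w,kernel):
  [0] read 0x2C idx=8: raw=0x32007 flags P=1 W=1 U=1 S=0
  [1] read 0x32 idx=5: raw=0x36007 flags P=1 W=1 U=1 S=0
  ✓ 0x362F0  — 2 lookups
#2 VA=0x416BF0 (w,kernel):
  [0] read 0x2C idx=2: raw=0x39007 flags P=1 W=1 U=1 S=0
  [1] read 0x39 idx=22: raw=0x3C007 flags P=1 W=1 U=1 S=0
  ✓ 0x3CBF0  — 2 lookups
#3 VA=0x80E800 (r,user):
  [0] read 0x2C idx=4: raw=0x3E007 flags P=1 W=1 U=1 S=0
  [1] read 0x3E idx=14: raw=0x42007 flags P=1 W=1 U=1 S=0
  ✓ 0x42800  — 2 lookups
#4 VA=0x80E800 (r,kernel):
  TLB hit vpn=0x80E → PA=0x42800

TLB: [["0x416", "0x3C"], ["0x80E", "0x42"]]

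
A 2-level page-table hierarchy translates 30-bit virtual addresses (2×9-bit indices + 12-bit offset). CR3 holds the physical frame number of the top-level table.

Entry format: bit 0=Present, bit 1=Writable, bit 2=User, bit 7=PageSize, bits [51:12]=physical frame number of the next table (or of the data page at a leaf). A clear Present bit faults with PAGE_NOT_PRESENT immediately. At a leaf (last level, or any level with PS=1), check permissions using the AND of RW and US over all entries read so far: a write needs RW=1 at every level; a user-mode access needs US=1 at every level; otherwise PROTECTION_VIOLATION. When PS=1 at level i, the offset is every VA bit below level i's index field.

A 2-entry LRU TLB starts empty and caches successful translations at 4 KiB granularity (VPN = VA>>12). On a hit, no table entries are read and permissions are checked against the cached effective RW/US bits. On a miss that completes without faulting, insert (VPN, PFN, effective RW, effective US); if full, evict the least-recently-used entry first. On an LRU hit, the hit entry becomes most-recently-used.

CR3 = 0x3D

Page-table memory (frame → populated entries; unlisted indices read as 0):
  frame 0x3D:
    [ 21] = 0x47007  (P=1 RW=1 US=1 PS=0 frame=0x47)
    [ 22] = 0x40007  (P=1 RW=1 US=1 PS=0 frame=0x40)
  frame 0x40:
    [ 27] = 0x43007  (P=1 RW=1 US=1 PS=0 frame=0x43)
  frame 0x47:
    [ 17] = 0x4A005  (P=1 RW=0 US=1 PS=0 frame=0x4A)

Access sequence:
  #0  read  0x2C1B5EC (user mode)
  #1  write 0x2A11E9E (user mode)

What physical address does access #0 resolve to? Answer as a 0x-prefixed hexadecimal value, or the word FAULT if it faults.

Trace:
#0 VA=0x2C1B5EC (r,user):
  lvl0: tbl 0x3D, slot 22 ⇒ 0x40007 (P1/RW1/US1/PS0)
  lvl1: tbl 0x40, slot 27 ⇒ 0x43007 (P1/RW1/US1/PS0)
  ✓ 0x435EC  — 2 lookups
#1 VA=0x2A11E9E (w,user):
  lvl0: tbl 0x3D, slot 21 ⇒ 0x47007 (P1/RW1/US1/PS0)
  lvl1: tbl 0x47, slot 17 ⇒ 0x4A005 (P1/RW0/US1/PS0)
  → PROTECTION_VIOLATION  (2 entries read)

Access #0 PA: 0x435EC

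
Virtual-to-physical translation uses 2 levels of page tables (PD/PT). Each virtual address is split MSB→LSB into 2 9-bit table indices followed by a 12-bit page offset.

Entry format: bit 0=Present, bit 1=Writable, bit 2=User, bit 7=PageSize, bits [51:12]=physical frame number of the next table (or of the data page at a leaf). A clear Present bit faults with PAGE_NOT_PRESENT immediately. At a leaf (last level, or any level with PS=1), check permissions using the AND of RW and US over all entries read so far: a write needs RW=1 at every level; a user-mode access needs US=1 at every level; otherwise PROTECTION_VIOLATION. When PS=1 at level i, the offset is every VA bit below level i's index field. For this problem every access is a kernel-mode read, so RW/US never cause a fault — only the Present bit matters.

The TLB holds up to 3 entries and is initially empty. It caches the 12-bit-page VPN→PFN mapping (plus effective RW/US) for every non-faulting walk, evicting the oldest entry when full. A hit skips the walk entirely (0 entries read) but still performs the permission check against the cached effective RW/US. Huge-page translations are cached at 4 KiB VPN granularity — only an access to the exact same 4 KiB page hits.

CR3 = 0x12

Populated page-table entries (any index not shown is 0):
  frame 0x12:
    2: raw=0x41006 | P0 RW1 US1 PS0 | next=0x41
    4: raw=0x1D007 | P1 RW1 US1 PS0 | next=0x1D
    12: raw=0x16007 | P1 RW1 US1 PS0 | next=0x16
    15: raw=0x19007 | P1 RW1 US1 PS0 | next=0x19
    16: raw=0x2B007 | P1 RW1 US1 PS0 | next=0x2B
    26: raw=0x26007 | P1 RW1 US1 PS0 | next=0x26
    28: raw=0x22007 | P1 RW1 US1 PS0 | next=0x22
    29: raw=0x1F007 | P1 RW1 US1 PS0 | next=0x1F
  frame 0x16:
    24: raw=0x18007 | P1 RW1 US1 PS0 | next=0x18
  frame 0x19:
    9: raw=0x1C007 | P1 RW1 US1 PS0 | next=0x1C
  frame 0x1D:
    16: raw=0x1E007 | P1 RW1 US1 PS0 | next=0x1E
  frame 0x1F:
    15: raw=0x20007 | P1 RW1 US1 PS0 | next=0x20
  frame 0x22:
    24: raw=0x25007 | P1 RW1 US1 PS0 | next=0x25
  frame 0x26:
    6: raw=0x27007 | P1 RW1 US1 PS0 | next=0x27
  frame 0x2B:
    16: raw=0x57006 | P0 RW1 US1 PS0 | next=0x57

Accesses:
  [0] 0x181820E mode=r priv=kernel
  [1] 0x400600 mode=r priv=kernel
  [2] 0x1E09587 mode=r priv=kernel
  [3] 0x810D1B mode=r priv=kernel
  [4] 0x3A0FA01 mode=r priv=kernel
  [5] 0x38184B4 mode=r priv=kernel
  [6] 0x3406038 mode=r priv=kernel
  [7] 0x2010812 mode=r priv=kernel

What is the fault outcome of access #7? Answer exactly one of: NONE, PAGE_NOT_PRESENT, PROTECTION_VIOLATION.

Per-access translation:
#0 VA=0x181820E (r,kernel):
  L0: frame=0x12 idx=12 entry=0x16007 [P=1 RW=1 US=1 PS=0]
  L1: frame=0x16 idx=24 entry=0x18007 [P=1 RW=1 US=1 PS=0]
  ⇒ phys 0x1820E  [2 reads]
#1 VA=0x400600 (r,kernel):
  L0: frame=0x12 idx=2 entry=0x41006 [P=0 RW=1 US=1 PS=0]
  ✗ PAGE_NOT_PRESENT  [1 reads]
#2 VA=0x1E09587 (r,kernel):
  L0: frame=0x12 idx=15 entry=0x19007 [P=1 RW=1 US=1 PS=0]
  L1: frame=0x19 idx=9 entry=0x1C007 [P=1 RW=1 US=1 PS=0]
  ⇒ phys 0x1C587  [2 reads]
#3 VA=0x810D1B (r,kernel):
  L0: frame=0x12 idx=4 entry=0x1D007 [P=1 RW=1 US=1 PS=0]
  L1: frame=0x1D idx=16 entry=0x1E007 [P=1 RW=1 US=1 PS=0]
  ⇒ phys 0x1ED1B  [2 reads]
#4 VA=0x3A0FA01 (r,kernel):
  L0: frame=0x12 idx=29 entry=0x1F007 [P=1 RW=1 US=1 PS=0]
  L1: frame=0x1F idx=15 entry=0x20007 [P=1 RW=1 US=1 PS=0]
  ⇒ phys 0x20A01  [2 reads]
#5 VA=0x38184B4 (r,kernel):
  L0: frame=0x12 idx=28 entry=0x22007 [P=1 RW=1 US=1 PS=0]
  L1: frame=0x22 idx=24 entry=0x25007 [P=1 RW=1 US=1 PS=0]
  ⇒ phys 0x254B4  [2 reads]
#6 VA=0x3406038 (r,kernel):
  L0: frame=0x12 idx=26 entry=0x26007 [P=1 RW=1 US=1 PS=0]
  L1: frame=0x26 idx=6 entry=0x27007 [P=1 RW=1 US=1 PS=0]
  ⇒ phys 0x27038  [2 reads]
#7 VA=0x2010812 (r,kernel):
  L0: frame=0x12 idx=16 entry=0x2B007 [P=1 RW=1 US=1 PS=0]
  L1: frame=0x2B idx=16 entry=0x57006 [P=0 RW=1 US=1 PS=0]
  ✗ PAGE_NOT_PRESENT  [2 reads]

Access #7 fault: PAGE_NOT_PRESENT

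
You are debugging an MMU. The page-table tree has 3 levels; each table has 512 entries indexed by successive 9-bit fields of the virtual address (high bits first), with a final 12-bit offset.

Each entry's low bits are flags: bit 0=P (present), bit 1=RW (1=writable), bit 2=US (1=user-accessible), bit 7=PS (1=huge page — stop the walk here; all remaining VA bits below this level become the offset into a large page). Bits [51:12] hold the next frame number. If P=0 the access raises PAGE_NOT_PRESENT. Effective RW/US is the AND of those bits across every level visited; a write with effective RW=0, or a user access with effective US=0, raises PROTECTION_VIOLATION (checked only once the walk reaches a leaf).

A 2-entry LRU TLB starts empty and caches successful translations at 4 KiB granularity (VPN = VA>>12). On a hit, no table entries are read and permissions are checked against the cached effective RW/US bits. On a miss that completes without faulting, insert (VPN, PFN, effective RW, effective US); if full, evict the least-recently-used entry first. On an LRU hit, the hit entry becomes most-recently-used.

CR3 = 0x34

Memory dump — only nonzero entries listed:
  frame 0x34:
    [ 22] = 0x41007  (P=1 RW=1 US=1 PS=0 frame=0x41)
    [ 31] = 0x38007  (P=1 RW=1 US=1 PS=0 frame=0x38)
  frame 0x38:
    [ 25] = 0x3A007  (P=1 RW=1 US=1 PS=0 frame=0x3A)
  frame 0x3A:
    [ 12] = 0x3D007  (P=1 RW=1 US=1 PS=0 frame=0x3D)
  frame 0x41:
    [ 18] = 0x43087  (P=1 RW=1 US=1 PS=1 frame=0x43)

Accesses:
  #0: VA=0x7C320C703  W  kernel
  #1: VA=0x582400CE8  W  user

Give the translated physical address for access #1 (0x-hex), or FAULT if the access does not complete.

Per-access translation:
#0 VA=0x7C320C703 (w,kernel):
  L0: frame=0x34 idx=31 entry=0x38007 [P=1 RW=1 US=1 PS=0]
  L1: frame=0x38 idx=25 entry=0x3A007 [P=1 RW=1 US=1 PS=0]
  L2: frame=0x3A idx=12 entry=0x3D007 [P=1 RW=1 US=1 PS=0]
  → PA=0x3D703  (3 entries read)
#1 VA=0x582400CE8 (w,user):
  L0: frame=0x34 idx=22 entry=0x41007 [P=1 RW=1 US=1 PS=0]
  L1: frame=0x41 idx=18 entry=0x43087 [P=1 RW=1 US=1 PS=1]
  → PA=0x43CE8 (huge @L1)  (2 entries read)

Access #1 PA: 0x43CE8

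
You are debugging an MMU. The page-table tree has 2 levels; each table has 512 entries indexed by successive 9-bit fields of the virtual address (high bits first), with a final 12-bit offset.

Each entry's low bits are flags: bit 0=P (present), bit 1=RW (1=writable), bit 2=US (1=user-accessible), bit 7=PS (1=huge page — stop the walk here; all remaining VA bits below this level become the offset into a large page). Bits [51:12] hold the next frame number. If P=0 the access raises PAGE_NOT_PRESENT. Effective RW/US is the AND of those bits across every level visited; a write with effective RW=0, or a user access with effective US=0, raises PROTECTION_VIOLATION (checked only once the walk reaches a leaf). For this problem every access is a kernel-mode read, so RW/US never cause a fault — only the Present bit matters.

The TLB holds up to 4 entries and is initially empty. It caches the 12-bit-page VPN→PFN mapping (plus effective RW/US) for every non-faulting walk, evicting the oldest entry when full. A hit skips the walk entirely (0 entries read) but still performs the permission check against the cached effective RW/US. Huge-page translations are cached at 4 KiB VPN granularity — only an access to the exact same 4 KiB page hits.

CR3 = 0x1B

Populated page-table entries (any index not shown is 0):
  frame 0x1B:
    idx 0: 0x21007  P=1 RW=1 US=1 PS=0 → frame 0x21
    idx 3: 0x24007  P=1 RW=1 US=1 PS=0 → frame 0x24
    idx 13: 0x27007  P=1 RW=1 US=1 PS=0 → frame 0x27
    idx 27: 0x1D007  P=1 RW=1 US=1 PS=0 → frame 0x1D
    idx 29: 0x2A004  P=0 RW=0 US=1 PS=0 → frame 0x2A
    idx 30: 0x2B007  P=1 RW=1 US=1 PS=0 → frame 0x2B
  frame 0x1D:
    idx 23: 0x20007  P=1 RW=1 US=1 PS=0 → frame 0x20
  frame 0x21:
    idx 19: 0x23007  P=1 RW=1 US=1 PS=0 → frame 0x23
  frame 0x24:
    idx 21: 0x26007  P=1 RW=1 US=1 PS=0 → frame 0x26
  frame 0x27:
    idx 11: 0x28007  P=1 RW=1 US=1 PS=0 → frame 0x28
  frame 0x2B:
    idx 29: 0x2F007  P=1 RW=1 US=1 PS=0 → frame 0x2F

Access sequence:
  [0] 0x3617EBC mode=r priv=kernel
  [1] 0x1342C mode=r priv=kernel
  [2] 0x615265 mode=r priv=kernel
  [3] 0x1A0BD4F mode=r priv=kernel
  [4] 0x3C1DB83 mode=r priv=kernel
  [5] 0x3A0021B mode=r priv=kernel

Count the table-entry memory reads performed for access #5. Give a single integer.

Walk each access:
#0 VA=0x3617EBC (r,kernel):
  lvl0: tbl 0x1B, slot 27 ⇒ 0x1D007 (P1/RW1/US1/PS0)
  lvl1: tbl 0x1D, slot 23 ⇒ 0x20007 (P1/RW1/US1/PS0)
  ✓ 0x20EBC  — 2 lookups
#1 VA=0x1342C (r,kernel):
  lvl0: tbl 0x1B, slot 0 ⇒ 0x21007 (P1/RW1/US1/PS0)
  lvl1: tbl 0x21, slot 19 ⇒ 0x23007 (P1/RW1/US1/PS0)
  ✓ 0x2342C  — 2 lookups
#2 VA=0x615265 (r,kernel):
  lvl0: tbl 0x1B, slot 3 ⇒ 0x24007 (P1/RW1/US1/PS0)
  lvl1: tbl 0x24, slot 21 ⇒ 0x26007 (P1/RW1/US1/PS0)
  ✓ 0x26265  — 2 lookups
#3 VA=0x1A0BD4F (r,kernel):
  lvl0: tbl 0x1B, slot 13 ⇒ 0x27007 (P1/RW1/US1/PS0)
  lvl1: tbl 0x27, slot 11 ⇒ 0x28007 (P1/RW1/US1/PS0)
  ✓ 0x28D4F  — 2 lookups
#4 VA=0x3C1DB83 (r,kernel):
  lvl0: tbl 0x1B, slot 30 ⇒ 0x2B007 (P1/RW1/US1/PS0)
  lvl1: tbl 0x2B, slot 29 ⇒ 0x2F007 (P1/RW1/US1/PS0)
  ✓ 0x2FB83  — 2 lookups
#5 VA=0x3A0021B (r,kernel):
  lvl0: tbl 0x1B, slot 29 ⇒ 0x2A004 (P0/RW0/US1/PS0)
  ✗ PAGE_NOT_PRESENT  [1 reads]

Entries read for #5: 1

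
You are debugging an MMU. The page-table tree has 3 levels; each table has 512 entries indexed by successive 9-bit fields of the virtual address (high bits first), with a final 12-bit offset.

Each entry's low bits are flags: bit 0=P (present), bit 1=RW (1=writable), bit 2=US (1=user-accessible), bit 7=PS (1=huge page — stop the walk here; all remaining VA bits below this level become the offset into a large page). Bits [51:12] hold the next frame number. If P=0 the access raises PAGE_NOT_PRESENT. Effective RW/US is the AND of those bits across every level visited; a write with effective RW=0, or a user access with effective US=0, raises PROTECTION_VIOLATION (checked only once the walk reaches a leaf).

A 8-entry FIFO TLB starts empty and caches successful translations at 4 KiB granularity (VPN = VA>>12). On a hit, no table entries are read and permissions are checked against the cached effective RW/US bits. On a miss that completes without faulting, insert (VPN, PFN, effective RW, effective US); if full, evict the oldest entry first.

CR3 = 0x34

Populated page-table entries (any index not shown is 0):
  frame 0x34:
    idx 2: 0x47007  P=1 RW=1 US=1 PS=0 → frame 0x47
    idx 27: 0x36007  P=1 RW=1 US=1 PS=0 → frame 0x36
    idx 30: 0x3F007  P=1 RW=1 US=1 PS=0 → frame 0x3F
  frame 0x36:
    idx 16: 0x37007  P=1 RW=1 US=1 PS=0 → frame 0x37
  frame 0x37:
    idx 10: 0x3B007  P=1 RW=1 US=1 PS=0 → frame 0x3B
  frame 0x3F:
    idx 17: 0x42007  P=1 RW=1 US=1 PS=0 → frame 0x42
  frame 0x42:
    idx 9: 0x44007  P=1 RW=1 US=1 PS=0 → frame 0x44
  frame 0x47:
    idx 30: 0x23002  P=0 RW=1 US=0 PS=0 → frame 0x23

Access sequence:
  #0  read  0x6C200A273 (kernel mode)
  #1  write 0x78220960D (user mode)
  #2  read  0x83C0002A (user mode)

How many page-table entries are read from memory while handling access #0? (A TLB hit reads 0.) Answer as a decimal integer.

Walk each access:
#0 VA=0x6C200A273 (r,kernel):
  [0] read 0x34 idx=27: raw=0x36007 flags P=1 W=1 U=1 S=0
  [1] read 0x36 idx=16: raw=0x37007 flags P=1 W=1 U=1 S=0
  [2] read 0x37 idx=10: raw=0x3B007 flags P=1 W=1 U=1 S=0
  ⇒ phys 0x3B273  [3 reads]
#1 VA=0x78220960D (w,user):
  [0] read 0x34 idx=30: raw=0x3F007 flags P=1 W=1 U=1 S=0
  [1] read 0x3F idx=17: raw=0x42007 flags P=1 W=1 U=1 S=0
  [2] read 0x42 idx=9: raw=0x44007 flags P=1 W=1 U=1 S=0
  ⇒ phys 0x4460D  [3 reads]
#2 VA=0x83C0002A (r,user):
  [0] read 0x34 idx=2: raw=0x47007 flags P=1 W=1 U=1 S=0
  [1] read 0x47 idx=30: raw=0x23002 flags P=0 W=1 U=0 S=0
  → PAGE_NOT_PRESENT  (2 entries read)

Entries read for #0: 3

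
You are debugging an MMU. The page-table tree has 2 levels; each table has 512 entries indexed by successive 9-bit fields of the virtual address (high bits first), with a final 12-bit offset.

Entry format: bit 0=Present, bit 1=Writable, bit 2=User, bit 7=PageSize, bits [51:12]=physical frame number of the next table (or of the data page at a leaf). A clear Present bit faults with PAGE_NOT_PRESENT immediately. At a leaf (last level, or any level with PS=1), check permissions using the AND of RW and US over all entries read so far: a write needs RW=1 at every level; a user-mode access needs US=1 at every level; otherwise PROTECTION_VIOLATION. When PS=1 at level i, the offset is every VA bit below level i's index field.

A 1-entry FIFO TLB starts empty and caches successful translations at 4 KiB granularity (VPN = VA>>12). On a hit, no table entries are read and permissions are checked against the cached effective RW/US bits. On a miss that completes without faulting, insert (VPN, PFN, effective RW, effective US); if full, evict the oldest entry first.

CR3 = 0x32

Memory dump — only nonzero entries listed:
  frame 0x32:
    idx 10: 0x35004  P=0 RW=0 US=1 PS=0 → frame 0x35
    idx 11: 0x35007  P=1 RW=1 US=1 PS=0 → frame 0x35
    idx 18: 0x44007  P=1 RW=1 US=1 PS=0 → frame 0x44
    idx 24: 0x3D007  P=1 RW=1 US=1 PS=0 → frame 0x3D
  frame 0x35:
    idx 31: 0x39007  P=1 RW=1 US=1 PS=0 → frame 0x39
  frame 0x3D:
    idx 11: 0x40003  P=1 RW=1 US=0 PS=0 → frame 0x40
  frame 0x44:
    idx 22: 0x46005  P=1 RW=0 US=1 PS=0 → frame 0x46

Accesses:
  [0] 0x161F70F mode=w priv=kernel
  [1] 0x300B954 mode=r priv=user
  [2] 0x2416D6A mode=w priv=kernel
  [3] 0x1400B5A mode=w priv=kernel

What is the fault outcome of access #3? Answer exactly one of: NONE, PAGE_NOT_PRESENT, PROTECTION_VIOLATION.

Trace:
#0 VA=0x161F70F (w,kernel):
  L0 @0x32[11] → 0x35007  P=1,RW=1,US=1,PS=0
  L1 @0x35[31] → 0x39007  P=1,RW=1,US=1,PS=0
  ⇒ phys 0x3970F  [2 reads]
#1 VA=0x300B954 (r,user):
  L0 @0x32[24] → 0x3D007  P=1,RW=1,US=1,PS=0
  L1 @0x3D[11] → 0x40003  P=1,RW=1,US=0,PS=0
  → PROTECTION_VIOLATION  (2 entries read)
#2 VA=0x2416D6A (w,kernel):
  L0 @0x32[18] → 0x44007  P=1,RW=1,US=1,PS=0
  L1 @0x44[22] → 0x46005  P=1,RW=0,US=1,PS=0
  → PROTECTION_VIOLATION  (2 entries read)
#3 VA=0x1400B5A (w,kernel):
  L0 @0x32[10] → 0x35004  P=0,RW=0,US=1,PS=0
  → PAGE_NOT_PRESENT  (1 entries read)

Access #3 fault: PAGE_NOT_PRESENT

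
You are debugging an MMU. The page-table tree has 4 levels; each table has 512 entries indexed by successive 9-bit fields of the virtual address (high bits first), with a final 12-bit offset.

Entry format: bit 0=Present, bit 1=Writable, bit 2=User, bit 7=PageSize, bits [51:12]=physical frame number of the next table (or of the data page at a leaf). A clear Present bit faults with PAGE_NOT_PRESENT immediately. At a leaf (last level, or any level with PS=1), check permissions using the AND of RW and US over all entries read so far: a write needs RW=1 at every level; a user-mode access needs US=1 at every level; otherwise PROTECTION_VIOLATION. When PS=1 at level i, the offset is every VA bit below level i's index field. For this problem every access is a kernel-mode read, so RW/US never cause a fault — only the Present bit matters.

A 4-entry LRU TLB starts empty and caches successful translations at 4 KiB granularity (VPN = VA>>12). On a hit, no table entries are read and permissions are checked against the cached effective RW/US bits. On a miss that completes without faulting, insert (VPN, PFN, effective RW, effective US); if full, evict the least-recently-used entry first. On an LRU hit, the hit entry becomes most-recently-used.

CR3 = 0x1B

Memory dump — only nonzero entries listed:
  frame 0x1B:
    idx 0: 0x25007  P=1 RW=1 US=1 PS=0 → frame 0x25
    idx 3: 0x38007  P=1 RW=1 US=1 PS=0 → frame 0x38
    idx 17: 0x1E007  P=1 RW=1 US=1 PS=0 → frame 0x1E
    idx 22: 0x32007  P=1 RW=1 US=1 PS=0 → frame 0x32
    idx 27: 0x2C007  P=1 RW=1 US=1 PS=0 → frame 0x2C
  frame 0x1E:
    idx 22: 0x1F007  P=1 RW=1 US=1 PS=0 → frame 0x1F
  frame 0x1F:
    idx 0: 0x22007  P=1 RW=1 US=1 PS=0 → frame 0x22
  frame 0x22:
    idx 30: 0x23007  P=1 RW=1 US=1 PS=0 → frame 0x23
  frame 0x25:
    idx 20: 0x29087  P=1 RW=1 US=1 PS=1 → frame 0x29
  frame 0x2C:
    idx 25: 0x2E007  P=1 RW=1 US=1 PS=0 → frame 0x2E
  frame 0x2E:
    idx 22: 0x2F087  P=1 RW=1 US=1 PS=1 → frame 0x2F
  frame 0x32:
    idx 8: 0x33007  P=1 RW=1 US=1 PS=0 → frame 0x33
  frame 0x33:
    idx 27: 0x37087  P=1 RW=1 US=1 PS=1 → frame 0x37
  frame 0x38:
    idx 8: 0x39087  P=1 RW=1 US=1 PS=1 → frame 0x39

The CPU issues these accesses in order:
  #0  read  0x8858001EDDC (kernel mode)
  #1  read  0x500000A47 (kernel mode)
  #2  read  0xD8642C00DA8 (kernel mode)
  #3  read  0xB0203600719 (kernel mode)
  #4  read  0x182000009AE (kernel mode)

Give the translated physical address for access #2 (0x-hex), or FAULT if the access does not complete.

Trace:
#0 VA=0x8858001EDDC (r,kernel):
  lvl0: tbl 0x1B, slot 17 ⇒ 0x1E007 (P1/RW1/US1/PS0)
  lvl1: tbl 0x1E, slot 22 ⇒ 0x1F007 (P1/RW1/US1/PS0)
  lvl2: tbl 0x1F, slot 0 ⇒ 0x22007 (P1/RW1/US1/PS0)
  lvl3: tbl 0x22, slot 30 ⇒ 0x23007 (P1/RW1/US1/PS0)
  ⇒ phys 0x23DDC  [4 reads]
#1 VA=0x500000A47 (r,kernel):
  lvl0: tbl 0x1B, slot 0 ⇒ 0x25007 (P1/RW1/US1/PS0)
  lvl1: tbl 0x25, slot 20 ⇒ 0x29087 (P1/RW1/US1/PS1)
  ⇒ phys 0x29A47 (huge @L1)  [2 reads]
#2 VA=0xD8642C00DA8 (r,kernel):
  lvl0: tbl 0x1B, slot 27 ⇒ 0x2C007 (P1/RW1/US1/PS0)
  lvl1: tbl 0x2C, slot 25 ⇒ 0x2E007 (P1/RW1/US1/PS0)
  lvl2: tbl 0x2E, slot 22 ⇒ 0x2F087 (P1/RW1/US1/PS1)
  ⇒ phys 0x2FDA8 (huge @L2)  [3 reads]
#3 VA=0xB0203600719 (r,kernel):
  lvl0: tbl 0x1B, slot 22 ⇒ 0x32007 (P1/RW1/US1/PS0)
  lvl1: tbl 0x32, slot 8 ⇒ 0x33007 (P1/RW1/US1/PS0)
  lvl2: tbl 0x33, slot 27 ⇒ 0x37087 (P1/RW1/US1/PS1)
  ⇒ phys 0x37719 (huge @L2)  [3 reads]
#4 VA=0x182000009AE (r,kernel):
  lvl0: tbl 0x1B, slot 3 ⇒ 0x38007 (P1/RW1/US1/PS0)
  lvl1: tbl 0x38, slot 8 ⇒ 0x39087 (P1/RW1/US1/PS1)
  ⇒ phys 0x399AE (huge @L1)  [2 reads]

Access #2 PA: 0x2FDA8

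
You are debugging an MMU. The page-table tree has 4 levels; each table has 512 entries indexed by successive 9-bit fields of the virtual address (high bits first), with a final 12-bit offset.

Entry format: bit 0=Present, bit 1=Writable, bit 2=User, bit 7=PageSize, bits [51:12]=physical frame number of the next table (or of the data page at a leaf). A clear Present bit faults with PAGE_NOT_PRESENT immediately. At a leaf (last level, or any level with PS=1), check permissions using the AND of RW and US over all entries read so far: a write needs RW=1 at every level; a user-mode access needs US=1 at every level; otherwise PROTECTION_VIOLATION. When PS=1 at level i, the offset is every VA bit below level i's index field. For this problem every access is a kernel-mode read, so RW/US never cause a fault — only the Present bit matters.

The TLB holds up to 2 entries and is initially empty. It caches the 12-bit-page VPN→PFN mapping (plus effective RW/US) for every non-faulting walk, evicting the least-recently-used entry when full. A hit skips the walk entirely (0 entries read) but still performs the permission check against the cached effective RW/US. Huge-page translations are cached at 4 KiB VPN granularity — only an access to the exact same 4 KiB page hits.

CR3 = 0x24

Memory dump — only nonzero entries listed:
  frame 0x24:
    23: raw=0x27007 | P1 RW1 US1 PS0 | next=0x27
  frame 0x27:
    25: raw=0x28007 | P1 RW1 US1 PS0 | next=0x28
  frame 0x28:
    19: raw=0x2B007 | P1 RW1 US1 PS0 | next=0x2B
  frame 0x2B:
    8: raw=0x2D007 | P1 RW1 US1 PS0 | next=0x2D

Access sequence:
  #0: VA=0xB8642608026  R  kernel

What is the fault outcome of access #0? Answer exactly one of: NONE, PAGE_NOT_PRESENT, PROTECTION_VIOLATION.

Per-access translation:
#0 VA=0xB8642608026 (r,kernel):
  L0 @0x24[23] → 0x27007  P=1,RW=1,US=1,PS=0
  L1 @0x27[25] → 0x28007  P=1,RW=1,US=1,PS=0
  L2 @0x28[19] → 0x2B007  P=1,RW=1,US=1,PS=0
  L3 @0x2B[8] → 0x2D007  P=1,RW=1,US=1,PS=0
  → PA=0x2D026  (4 entries read)

Access #0 fault: NONE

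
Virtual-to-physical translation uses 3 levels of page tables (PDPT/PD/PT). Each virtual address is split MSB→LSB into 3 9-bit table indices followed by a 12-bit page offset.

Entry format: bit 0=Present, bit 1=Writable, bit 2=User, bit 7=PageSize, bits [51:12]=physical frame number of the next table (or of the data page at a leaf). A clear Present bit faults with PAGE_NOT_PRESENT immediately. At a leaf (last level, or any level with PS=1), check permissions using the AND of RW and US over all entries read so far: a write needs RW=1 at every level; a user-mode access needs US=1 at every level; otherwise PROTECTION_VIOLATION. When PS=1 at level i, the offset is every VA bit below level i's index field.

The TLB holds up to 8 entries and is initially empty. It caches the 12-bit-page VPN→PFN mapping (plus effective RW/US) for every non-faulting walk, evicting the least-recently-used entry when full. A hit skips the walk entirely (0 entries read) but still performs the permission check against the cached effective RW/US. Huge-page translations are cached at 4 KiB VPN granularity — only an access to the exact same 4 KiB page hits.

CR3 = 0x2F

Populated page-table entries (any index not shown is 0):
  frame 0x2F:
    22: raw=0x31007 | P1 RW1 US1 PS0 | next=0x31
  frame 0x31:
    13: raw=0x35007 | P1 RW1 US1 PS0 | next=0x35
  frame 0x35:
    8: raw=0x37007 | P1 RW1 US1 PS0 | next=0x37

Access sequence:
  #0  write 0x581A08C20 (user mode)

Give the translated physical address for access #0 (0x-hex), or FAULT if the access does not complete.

Trace:
#0 VA=0x581A08C20 (w,user):
  lvl0: tbl 0x2F, slot 22 ⇒ 0x31007 (P1/RW1/US1/PS0)
  lvl1: tbl 0x31, slot 13 ⇒ 0x35007 (P1/RW1/US1/PS0)
  lvl2: tbl 0x35, slot 8 ⇒ 0x37007 (P1/RW1/US1/PS0)
  ⇒ phys 0x37C20  [3 reads]

Access #0 PA: 0x37C20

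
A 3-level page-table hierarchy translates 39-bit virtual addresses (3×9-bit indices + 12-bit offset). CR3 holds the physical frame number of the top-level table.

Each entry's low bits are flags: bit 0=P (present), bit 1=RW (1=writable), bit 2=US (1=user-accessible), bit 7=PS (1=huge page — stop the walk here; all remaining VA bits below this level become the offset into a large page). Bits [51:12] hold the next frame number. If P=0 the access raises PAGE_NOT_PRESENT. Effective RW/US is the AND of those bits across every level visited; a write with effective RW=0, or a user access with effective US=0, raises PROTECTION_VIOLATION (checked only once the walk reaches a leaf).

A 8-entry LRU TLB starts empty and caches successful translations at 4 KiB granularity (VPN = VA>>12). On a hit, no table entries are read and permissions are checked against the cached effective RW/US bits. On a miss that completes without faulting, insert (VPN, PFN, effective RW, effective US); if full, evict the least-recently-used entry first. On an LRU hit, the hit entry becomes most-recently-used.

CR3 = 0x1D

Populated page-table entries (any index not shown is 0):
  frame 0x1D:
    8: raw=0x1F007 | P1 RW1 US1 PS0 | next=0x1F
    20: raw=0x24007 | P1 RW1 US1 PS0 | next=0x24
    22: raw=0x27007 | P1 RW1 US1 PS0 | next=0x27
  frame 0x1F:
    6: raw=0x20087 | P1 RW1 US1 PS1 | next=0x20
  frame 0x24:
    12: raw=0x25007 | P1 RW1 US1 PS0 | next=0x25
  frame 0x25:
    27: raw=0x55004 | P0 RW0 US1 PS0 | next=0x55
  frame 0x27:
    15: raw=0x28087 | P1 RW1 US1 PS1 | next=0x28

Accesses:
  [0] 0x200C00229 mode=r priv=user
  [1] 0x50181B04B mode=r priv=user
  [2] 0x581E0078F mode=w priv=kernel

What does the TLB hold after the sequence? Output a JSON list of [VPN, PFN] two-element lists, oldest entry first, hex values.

Walk each access:
#0 VA=0x200C00229 (r,user):
  lvl0: tbl 0x1D, slot 8 ⇒ 0x1F007 (P1/RW1/US1/PS0)
  lvl1: tbl 0x1F, slot 6 ⇒ 0x20087 (P1/RW1/US1/PS1)
  ⇒ phys 0x20229 (huge @L1)  [2 reads]
#1 VA=0x50181B04B (r,user):
  lvl0: tbl 0x1D, slot 20 ⇒ 0x24007 (P1/RW1/US1/PS0)
  lvl1: tbl 0x24, slot 12 ⇒ 0x25007 (P1/RW1/US1/PS0)
  lvl2: tbl 0x25, slot 27 ⇒ 0x55004 (P0/RW0/US1/PS0)
  ⇒ fault: PAGE_NOT_PRESENT  — 3 lookups
#2 VA=0x581E0078F (w,kernel):
  lvl0: tbl 0x1D, slot 22 ⇒ 0x27007 (P1/RW1/US1/PS0)
  lvl1: tbl 0x27, slot 15 ⇒ 0x28087 (P1/RW1/US1/PS1)
  ⇒ phys 0x2878F (huge @L1)  [2 reads]

TLB: [["0x200C00", "0x20"], ["0x581E00", "0x28"]]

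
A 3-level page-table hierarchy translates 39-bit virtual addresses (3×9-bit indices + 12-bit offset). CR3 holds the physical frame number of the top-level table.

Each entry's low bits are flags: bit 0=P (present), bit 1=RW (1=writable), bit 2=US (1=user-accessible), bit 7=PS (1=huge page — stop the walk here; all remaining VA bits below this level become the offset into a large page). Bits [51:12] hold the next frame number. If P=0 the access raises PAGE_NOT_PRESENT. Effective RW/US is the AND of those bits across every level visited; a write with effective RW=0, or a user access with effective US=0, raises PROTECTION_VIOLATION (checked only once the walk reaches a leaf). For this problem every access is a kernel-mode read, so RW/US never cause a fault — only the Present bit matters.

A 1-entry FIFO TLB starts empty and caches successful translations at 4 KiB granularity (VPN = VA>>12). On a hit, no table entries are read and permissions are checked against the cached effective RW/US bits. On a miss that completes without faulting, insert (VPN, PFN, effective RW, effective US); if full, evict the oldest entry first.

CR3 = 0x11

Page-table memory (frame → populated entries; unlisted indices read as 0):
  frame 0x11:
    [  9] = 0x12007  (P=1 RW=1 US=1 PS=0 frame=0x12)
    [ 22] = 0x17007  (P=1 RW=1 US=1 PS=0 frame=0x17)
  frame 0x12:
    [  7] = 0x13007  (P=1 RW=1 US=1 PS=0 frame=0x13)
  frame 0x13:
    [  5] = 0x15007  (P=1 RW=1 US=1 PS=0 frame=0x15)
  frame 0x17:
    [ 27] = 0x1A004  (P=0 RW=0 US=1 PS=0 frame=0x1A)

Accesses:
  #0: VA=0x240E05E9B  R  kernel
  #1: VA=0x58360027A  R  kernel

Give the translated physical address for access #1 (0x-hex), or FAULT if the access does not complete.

Walk each access:
#0 VA=0x240E05E9B (r,kernel):
  [0] read 0x11 idx=9: raw=0x12007 flags P=1 W=1 U=1 S=0
  [1] read 0x12 idx=7: raw=0x13007 flags P=1 W=1 U=1 S=0
  [2] read 0x13 idx=5: raw=0x15007 flags P=1 W=1 U=1 S=0
  → PA=0x15E9B  (3 entries read)
#1 VA=0x58360027A (r,kernel):
  [0] read 0x11 idx=22: raw=0x17007 flags P=1 W=1 U=1 S=0
  [1] read 0x17 idx=27: raw=0x1A004 flags P=0 W=0 U=1 S=0
  → PAGE_NOT_PRESENT  (2 entries read)

Access #1 PA: FAULT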